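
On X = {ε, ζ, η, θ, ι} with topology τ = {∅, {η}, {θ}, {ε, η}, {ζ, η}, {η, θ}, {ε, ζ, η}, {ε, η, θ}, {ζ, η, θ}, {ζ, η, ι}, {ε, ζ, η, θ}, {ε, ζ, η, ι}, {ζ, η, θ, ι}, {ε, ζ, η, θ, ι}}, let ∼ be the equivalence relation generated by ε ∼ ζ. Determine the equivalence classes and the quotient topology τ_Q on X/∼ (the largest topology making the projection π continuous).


X/∼ = {[ε=ζ], [η], [θ], [ι]}; |τ_Q| = 8.

Equivalence classes: [ε=ζ], [η], [θ], [ι].
Quotient map π: X → X/∼ sends ε ↦ [ε=ζ], ζ ↦ [ε=ζ], η ↦ [η], θ ↦ [θ], ι ↦ [ι].
For each subset V ⊆ X/∼, compute π^{-1}(V) ⊆ X and check whether π^{-1}(V) ∈ τ. V is open in τ_Q iff π^{-1}(V) ∈ τ.
  V = {}: π^{-1}(V) = ∅ ∈ τ ✓.
  V = {[ε=ζ]}: π^{-1}(V) = {ε, ζ} ∉ τ ✗.
  V = {[η]}: π^{-1}(V) = {η} ∈ τ ✓.
  V = {[ε=ζ], [η]}: π^{-1}(V) = {ε, ζ, η} ∈ τ ✓.
  V = {[θ]}: π^{-1}(V) = {θ} ∈ τ ✓.
  V = {[ε=ζ], [θ]}: π^{-1}(V) = {ε, ζ, θ} ∉ τ ✗.
  V = {[η], [θ]}: π^{-1}(V) = {η, θ} ∈ τ ✓.
  V = {[ε=ζ], [η], [θ]}: π^{-1}(V) = {ε, ζ, η, θ} ∈ τ ✓.
  V = {[ι]}: π^{-1}(V) = {ι} ∉ τ ✗.
  V = {[ε=ζ], [ι]}: π^{-1}(V) = {ε, ζ, ι} ∉ τ ✗.
  V = {[η], [ι]}: π^{-1}(V) = {η, ι} ∉ τ ✗.
  V = {[ε=ζ], [η], [ι]}: π^{-1}(V) = {ε, ζ, η, ι} ∈ τ ✓.
  V = {[θ], [ι]}: π^{-1}(V) = {θ, ι} ∉ τ ✗.
  V = {[ε=ζ], [θ], [ι]}: π^{-1}(V) = {ε, ζ, θ, ι} ∉ τ ✗.
  V = {[η], [θ], [ι]}: π^{-1}(V) = {η, θ, ι} ∉ τ ✗.
  V = {[ε=ζ], [η], [θ], [ι]}: π^{-1}(V) = {ε, ζ, η, θ, ι} ∈ τ ✓.
Open sets in the quotient: τ_Q = {{}, {[η]}, {[ε=ζ], [η]}, {[θ]}, {[η], [θ]}, {[ε=ζ], [η], [θ]}, {[ε=ζ], [η], [ι]}, {[ε=ζ], [η], [θ], [ι]}} (8 elements).


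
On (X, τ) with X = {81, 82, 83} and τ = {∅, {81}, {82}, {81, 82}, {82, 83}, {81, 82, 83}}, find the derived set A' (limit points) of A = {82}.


A' = {83}

For each x ∈ X, list the open sets U ∈ τ with x ∈ U, then check whether U ∩ (A ∖ {x}) ≠ ∅ for every such U.
  x = 81: open {81} ∋ x has {81} ∩ (A ∖ {81}) = ∅, so x is NOT a limit point.
  x = 82: open {82} ∋ x has {82} ∩ (A ∖ {82}) = ∅, so x is NOT a limit point.
  x = 83: opens ∋ x are {82, 83}, {81, 82, 83}; each meets A ∖ {83}, so x IS a limit point.
Collecting: A' = {83}.


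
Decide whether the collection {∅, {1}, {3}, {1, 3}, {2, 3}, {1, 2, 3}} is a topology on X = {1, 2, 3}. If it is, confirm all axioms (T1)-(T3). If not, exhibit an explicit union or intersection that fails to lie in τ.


τ IS a topology on X.

Axiom (T1): ∅ ∈ τ? Yes; X ∈ τ? Yes.
Axiom (T2/T3): check pairwise unions and intersections of members of τ.
All pairwise intersections and unions checked — each lies in τ. Therefore τ satisfies (T1), (T2), (T3): it IS a topology on X.


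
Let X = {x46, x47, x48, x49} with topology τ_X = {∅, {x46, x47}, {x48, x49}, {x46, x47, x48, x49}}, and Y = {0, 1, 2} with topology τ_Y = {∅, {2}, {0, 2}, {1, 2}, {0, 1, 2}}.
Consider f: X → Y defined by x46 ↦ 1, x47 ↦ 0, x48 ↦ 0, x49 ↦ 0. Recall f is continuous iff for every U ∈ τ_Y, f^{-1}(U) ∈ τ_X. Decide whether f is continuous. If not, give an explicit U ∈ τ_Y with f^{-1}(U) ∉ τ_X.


f is NOT continuous.

Compute f^{-1}(U) for each U ∈ τ_Y:
  U = ∅: f^{-1}(U) = ∅ ∈ τ_X ✓.
  U = {2}: f^{-1}(U) = ∅ ∈ τ_X ✓.
  U = {0, 2}: f^{-1}(U) = {x47, x48, x49} ∉ τ_X ✗.
  U = {1, 2}: f^{-1}(U) = {x46} ∉ τ_X ✗.
  U = {0, 1, 2}: f^{-1}(U) = {x46, x47, x48, x49} ∈ τ_X ✓.
Found U = {0, 2} with f^{-1}(U) = {x47, x48, x49} not in τ_X. Therefore f is NOT continuous.


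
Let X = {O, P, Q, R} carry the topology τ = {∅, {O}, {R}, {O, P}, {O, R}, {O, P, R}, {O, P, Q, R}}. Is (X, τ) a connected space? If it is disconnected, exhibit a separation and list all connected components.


(X, τ) is connected.

Find clopen sets (U ∈ τ with X ∖ U ∈ τ):
  U = ∅, X ∖ U = {O, P, Q, R} — both open, so U is clopen.
  U = {O, P, Q, R}, X ∖ U = ∅ — both open, so U is clopen.
Only trivial clopens (∅ and X) exist, so (X, τ) is connected.
Compute connected components by grouping points that agree on all clopens:
  component: {O, P, Q, R}


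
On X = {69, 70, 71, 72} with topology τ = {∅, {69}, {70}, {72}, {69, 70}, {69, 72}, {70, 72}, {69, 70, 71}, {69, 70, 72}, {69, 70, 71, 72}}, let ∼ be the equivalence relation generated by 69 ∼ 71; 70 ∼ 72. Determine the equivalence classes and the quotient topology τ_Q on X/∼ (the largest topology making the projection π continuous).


X/∼ = {[69=71], [70=72]}; |τ_Q| = 3.

Equivalence classes: [69=71], [70=72].
Quotient map π: X → X/∼ sends 69 ↦ [69=71], 70 ↦ [70=72], 71 ↦ [69=71], 72 ↦ [70=72].
For each subset V ⊆ X/∼, compute π^{-1}(V) ⊆ X and check whether π^{-1}(V) ∈ τ. V is open in τ_Q iff π^{-1}(V) ∈ τ.
  V = {}: π^{-1}(V) = ∅ ∈ τ ✓.
  V = {[69=71]}: π^{-1}(V) = {69, 71} ∉ τ ✗.
  V = {[70=72]}: π^{-1}(V) = {70, 72} ∈ τ ✓.
  V = {[69=71], [70=72]}: π^{-1}(V) = {69, 70, 71, 72} ∈ τ ✓.
Open sets in the quotient: τ_Q = {{}, {[70=72]}, {[69=71], [70=72]}} (3 elements).


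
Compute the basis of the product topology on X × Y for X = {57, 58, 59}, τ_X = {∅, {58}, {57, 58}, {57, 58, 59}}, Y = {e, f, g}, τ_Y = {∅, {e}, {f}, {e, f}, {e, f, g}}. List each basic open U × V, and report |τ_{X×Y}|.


Basis B = {∅ × ∅, {58} × {e}, {58} × {f}, {57, 58} × {e}, {57, 58} × {f}, {58} × {e, f}, {57, 58, 59} × {e}, {57, 58, 59} × {f}, {58} × {e, f, g}, {57, 58} × {e, f}, {57, 58} × {e, f, g}, {57, 58, 59} × {e, f}, {57, 58, 59} × {e, f, g}}; |τ_{X×Y}| = 30.

Enumerate products U × V with U ∈ τ_X, V ∈ τ_Y (deduplicated):
  ∅ × ∅ = {} (∅)
  {58} × {e} = {(58,e)}
  {58} × {f} = {(58,f)}
  {57, 58} × {e} = {(57,e), (58,e)}
  {57, 58} × {f} = {(57,f), (58,f)}
  {58} × {e, f} = {(58,e), (58,f)}
  {57, 58, 59} × {e} = {(57,e), (58,e), (59,e)}
  {57, 58, 59} × {f} = {(57,f), (58,f), (59,f)}
  {58} × {e, f, g} = {(58,e), (58,f), (58,g)}
  {57, 58} × {e, f} = {(57,e), (57,f), (58,e), (58,f)}
  {57, 58} × {e, f, g} = {(57,e), (57,f), (57,g), (58,e), (58,f), (58,g)}
  {57, 58, 59} × {e, f} = {(57,e), (57,f), (58,e), (58,f), (59,e), (59,f)}
  {57, 58, 59} × {e, f, g} = {(57,e), (57,f), (57,g), (58,e), (58,f), (58,g), (59,e), (59,f), (59,g)}
These 13 distinct sets form the basis B.
Close under arbitrary unions to get τ_{X×Y}; counting gives |τ_{X×Y}| = 30.


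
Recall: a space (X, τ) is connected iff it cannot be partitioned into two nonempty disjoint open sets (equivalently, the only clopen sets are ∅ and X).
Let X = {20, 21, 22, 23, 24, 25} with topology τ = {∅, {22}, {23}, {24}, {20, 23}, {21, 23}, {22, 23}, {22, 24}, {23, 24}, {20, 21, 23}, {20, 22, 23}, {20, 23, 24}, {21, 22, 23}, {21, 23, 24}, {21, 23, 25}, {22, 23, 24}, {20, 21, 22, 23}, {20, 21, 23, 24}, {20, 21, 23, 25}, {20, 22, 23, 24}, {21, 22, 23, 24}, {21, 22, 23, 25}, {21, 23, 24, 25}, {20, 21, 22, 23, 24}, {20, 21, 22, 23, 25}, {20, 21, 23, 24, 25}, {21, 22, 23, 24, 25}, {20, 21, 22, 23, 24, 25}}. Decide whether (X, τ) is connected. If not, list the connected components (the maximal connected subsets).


(X, τ) is disconnected; components = [{22}, {24}, {20, 21, 23, 25}].

Find clopen sets (U ∈ τ with X ∖ U ∈ τ):
  U = ∅, X ∖ U = {20, 21, 22, 23, 24, 25} — both open, so U is clopen.
  U = {22}, X ∖ U = {20, 21, 23, 24, 25} — both open, so U is clopen.
  U = {24}, X ∖ U = {20, 21, 22, 23, 25} — both open, so U is clopen.
  U = {22, 24}, X ∖ U = {20, 21, 23, 25} — both open, so U is clopen.
  U = {20, 21, 23, 25}, X ∖ U = {22, 24} — both open, so U is clopen.
  U = {20, 21, 22, 23, 25}, X ∖ U = {24} — both open, so U is clopen.
  U = {20, 21, 23, 24, 25}, X ∖ U = {22} — both open, so U is clopen.
  U = {20, 21, 22, 23, 24, 25}, X ∖ U = ∅ — both open, so U is clopen.
Nontrivial clopen(s) exist: e.g. {22, 24}. So (X, τ) is disconnected.
Compute connected components by grouping points that agree on all clopens:
  component: {22}
  component: {24}
  component: {20, 21, 23, 25}


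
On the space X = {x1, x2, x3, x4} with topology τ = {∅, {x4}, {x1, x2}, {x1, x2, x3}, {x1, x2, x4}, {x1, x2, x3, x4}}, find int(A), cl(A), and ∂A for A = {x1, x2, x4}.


int(A) = {x1, x2, x4}, cl(A) = {x1, x2, x3, x4}, ∂A = {x3}.

Closed sets in (X, τ) are complements of opens:
  closed(X, τ) = {∅, {x3}, {x4}, {x3, x4}, {x1, x2, x3}, {x1, x2, x3, x4}}.
int(A) = ⋃ {U ∈ τ : U ⊆ A}. Opens contained in A: ∅, {x4}, {x1, x2}, {x1, x2, x4}.
Taking the union of these: int(A) = {x1, x2, x4}.
cl(A) = ⋂ {C closed : A ⊆ C}. Closed sets containing A: {x1, x2, x3, x4}.
Intersecting these: cl(A) = {x1, x2, x3, x4}.
∂A = cl(A) ∖ int(A) = {x1, x2, x3, x4} ∖ {x1, x2, x4} = {x3}.


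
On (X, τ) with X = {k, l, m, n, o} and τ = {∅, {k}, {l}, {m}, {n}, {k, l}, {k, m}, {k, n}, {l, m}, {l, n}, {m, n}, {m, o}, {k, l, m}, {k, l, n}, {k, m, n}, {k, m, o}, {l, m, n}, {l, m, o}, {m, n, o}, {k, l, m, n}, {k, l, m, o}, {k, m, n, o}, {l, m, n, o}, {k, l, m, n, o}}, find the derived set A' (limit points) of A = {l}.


A' = ∅

For each x ∈ X, list the open sets U ∈ τ with x ∈ U, then check whether U ∩ (A ∖ {x}) ≠ ∅ for every such U.
  x = k: open {k} ∋ x has {k} ∩ (A ∖ {k}) = ∅, so x is NOT a limit point.
  x = l: open {l} ∋ x has {l} ∩ (A ∖ {l}) = ∅, so x is NOT a limit point.
  x = m: open {m} ∋ x has {m} ∩ (A ∖ {m}) = ∅, so x is NOT a limit point.
  x = n: open {n} ∋ x has {n} ∩ (A ∖ {n}) = ∅, so x is NOT a limit point.
  x = o: open {m, o} ∋ x has {m, o} ∩ (A ∖ {o}) = ∅, so x is NOT a limit point.
Collecting: A' = ∅.


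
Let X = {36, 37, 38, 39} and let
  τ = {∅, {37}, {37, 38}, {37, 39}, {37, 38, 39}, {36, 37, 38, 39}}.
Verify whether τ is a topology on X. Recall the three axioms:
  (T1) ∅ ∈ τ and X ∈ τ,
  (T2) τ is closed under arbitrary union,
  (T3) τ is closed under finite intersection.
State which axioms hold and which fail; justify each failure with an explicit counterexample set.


τ IS a topology on X.

Axiom (T1): ∅ ∈ τ? Yes; X ∈ τ? Yes.
Axiom (T2/T3): check pairwise unions and intersections of members of τ.
All pairwise intersections and unions checked — each lies in τ. Therefore τ satisfies (T1), (T2), (T3): it IS a topology on X.


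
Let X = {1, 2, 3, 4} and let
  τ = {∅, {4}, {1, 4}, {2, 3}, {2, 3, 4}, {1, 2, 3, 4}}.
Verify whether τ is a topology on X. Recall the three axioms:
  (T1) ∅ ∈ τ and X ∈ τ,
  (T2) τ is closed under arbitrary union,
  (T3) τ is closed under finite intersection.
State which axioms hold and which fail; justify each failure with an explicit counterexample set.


τ IS a topology on X.

Axiom (T1): ∅ ∈ τ? Yes; X ∈ τ? Yes.
Axiom (T2/T3): check pairwise unions and intersections of members of τ.
All pairwise intersections and unions checked — each lies in τ. Therefore τ satisfies (T1), (T2), (T3): it IS a topology on X.


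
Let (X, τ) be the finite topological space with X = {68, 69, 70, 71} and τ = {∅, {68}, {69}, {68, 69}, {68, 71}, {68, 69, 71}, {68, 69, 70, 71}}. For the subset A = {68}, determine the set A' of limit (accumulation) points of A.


A' = {70, 71}

For each x ∈ X, list the open sets U ∈ τ with x ∈ U, then check whether U ∩ (A ∖ {x}) ≠ ∅ for every such U.
  x = 68: open {68} ∋ x has {68} ∩ (A ∖ {68}) = ∅, so x is NOT a limit point.
  x = 69: open {69} ∋ x has {69} ∩ (A ∖ {69}) = ∅, so x is NOT a limit point.
  x = 70: opens ∋ x are {68, 69, 70, 71}; each meets A ∖ {70}, so x IS a limit point.
  x = 71: opens ∋ x are {68, 71}, {68, 69, 71}, {68, 69, 70, 71}; each meets A ∖ {71}, so x IS a limit point.
Collecting: A' = {70, 71}.


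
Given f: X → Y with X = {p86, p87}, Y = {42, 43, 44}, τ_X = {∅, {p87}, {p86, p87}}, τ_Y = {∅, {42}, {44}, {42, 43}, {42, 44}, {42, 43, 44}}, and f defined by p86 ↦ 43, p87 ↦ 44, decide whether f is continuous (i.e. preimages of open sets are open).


f is NOT continuous.

Compute f^{-1}(U) for each U ∈ τ_Y:
  U = ∅: f^{-1}(U) = ∅ ∈ τ_X ✓.
  U = {42}: f^{-1}(U) = ∅ ∈ τ_X ✓.
  U = {44}: f^{-1}(U) = {p87} ∈ τ_X ✓.
  U = {42, 43}: f^{-1}(U) = {p86} ∉ τ_X ✗.
  U = {42, 44}: f^{-1}(U) = {p87} ∈ τ_X ✓.
  U = {42, 43, 44}: f^{-1}(U) = {p86, p87} ∈ τ_X ✓.
Found U = {42, 43} with f^{-1}(U) = {p86} not in τ_X. Therefore f is NOT continuous.


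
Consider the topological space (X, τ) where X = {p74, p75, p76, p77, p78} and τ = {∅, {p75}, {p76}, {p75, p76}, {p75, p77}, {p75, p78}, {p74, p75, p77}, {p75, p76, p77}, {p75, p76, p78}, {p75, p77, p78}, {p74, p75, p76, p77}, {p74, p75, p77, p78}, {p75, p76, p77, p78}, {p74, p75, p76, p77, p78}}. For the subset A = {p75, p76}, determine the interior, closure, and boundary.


int(A) = {p75, p76}, cl(A) = {p74, p75, p76, p77, p78}, ∂A = {p74, p77, p78}.

Closed sets in (X, τ) are complements of opens:
  closed(X, τ) = {∅, {p74}, {p76}, {p78}, {p74, p76}, {p74, p77}, {p74, p78}, {p76, p78}, {p74, p76, p77}, {p74, p76, p78}, {p74, p77, p78}, {p74, p75, p77, p78}, {p74, p76, p77, p78}, {p74, p75, p76, p77, p78}}.
int(A) = ⋃ {U ∈ τ : U ⊆ A}. Opens contained in A: ∅, {p75}, {p76}, {p75, p76}.
Taking the union of these: int(A) = {p75, p76}.
cl(A) = ⋂ {C closed : A ⊆ C}. Closed sets containing A: {p74, p75, p76, p77, p78}.
Intersecting these: cl(A) = {p74, p75, p76, p77, p78}.
∂A = cl(A) ∖ int(A) = {p74, p75, p76, p77, p78} ∖ {p75, p76} = {p74, p77, p78}.


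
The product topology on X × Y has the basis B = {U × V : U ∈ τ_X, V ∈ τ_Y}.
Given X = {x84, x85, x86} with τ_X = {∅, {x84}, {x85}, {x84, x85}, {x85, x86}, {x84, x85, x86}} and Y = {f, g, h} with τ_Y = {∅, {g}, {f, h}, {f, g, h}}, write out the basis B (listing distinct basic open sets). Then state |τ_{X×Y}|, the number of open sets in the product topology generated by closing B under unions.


Basis B = {∅ × ∅, {x84} × {g}, {x85} × {g}, {x84} × {f, h}, {x84, x85} × {g}, {x85} × {f, h}, {x85, x86} × {g}, {x84} × {f, g, h}, {x84, x85, x86} × {g}, {x85} × {f, g, h}, {x84, x85} × {f, h}, {x85, x86} × {f, h}, {x84, x85} × {f, g, h}, {x84, x85, x86} × {f, h}, {x85, x86} × {f, g, h}, {x84, x85, x86} × {f, g, h}}; |τ_{X×Y}| = 36.

Enumerate products U × V with U ∈ τ_X, V ∈ τ_Y (deduplicated):
  ∅ × ∅ = {} (∅)
  {x84} × {g} = {(x84,g)}
  {x85} × {g} = {(x85,g)}
  {x84} × {f, h} = {(x84,f), (x84,h)}
  {x84, x85} × {g} = {(x84,g), (x85,g)}
  {x85} × {f, h} = {(x85,f), (x85,h)}
  {x85, x86} × {g} = {(x85,g), (x86,g)}
  {x84} × {f, g, h} = {(x84,f), (x84,g), (x84,h)}
  {x84, x85, x86} × {g} = {(x84,g), (x85,g), (x86,g)}
  {x85} × {f, g, h} = {(x85,f), (x85,g), (x85,h)}
  {x84, x85} × {f, h} = {(x84,f), (x84,h), (x85,f), (x85,h)}
  {x85, x86} × {f, h} = {(x85,f), (x85,h), (x86,f), (x86,h)}
  {x84, x85} × {f, g, h} = {(x84,f), (x84,g), (x84,h), (x85,f), (x85,g), (x85,h)}
  {x84, x85, x86} × {f, h} = {(x84,f), (x84,h), (x85,f), (x85,h), (x86,f), (x86,h)}
  {x85, x86} × {f, g, h} = {(x85,f), (x85,g), (x85,h), (x86,f), (x86,g), (x86,h)}
  {x84, x85, x86} × {f, g, h} = {(x84,f), (x84,g), (x84,h), (x85,f), (x85,g), (x85,h), (x86,f), (x86,g), (x86,h)}
These 16 distinct sets form the basis B.
Close under arbitrary unions to get τ_{X×Y}; counting gives |τ_{X×Y}| = 36.


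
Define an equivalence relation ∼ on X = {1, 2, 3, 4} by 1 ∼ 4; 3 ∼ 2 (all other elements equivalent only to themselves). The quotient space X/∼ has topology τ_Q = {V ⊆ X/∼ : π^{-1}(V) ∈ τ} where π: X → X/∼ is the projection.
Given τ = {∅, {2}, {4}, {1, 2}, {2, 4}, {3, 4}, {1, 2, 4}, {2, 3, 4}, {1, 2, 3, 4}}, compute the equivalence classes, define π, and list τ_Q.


X/∼ = {[1=4], [2=3]}; |τ_Q| = 2.

Equivalence classes: [1=4], [2=3].
Quotient map π: X → X/∼ sends 1 ↦ [1=4], 2 ↦ [2=3], 3 ↦ [2=3], 4 ↦ [1=4].
For each subset V ⊆ X/∼, compute π^{-1}(V) ⊆ X and check whether π^{-1}(V) ∈ τ. V is open in τ_Q iff π^{-1}(V) ∈ τ.
  V = {}: π^{-1}(V) = ∅ ∈ τ ✓.
  V = {[1=4]}: π^{-1}(V) = {1, 4} ∉ τ ✗.
  V = {[2=3]}: π^{-1}(V) = {2, 3} ∉ τ ✗.
  V = {[1=4], [2=3]}: π^{-1}(V) = {1, 2, 3, 4} ∈ τ ✓.
Open sets in the quotient: τ_Q = {{}, {[1=4], [2=3]}} (2 elements).


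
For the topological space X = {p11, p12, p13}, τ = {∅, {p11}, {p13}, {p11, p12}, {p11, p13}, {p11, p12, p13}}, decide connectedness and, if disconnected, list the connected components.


(X, τ) is disconnected; components = [{p13}, {p11, p12}].

Find clopen sets (U ∈ τ with X ∖ U ∈ τ):
  U = ∅, X ∖ U = {p11, p12, p13} — both open, so U is clopen.
  U = {p13}, X ∖ U = {p11, p12} — both open, so U is clopen.
  U = {p11, p12}, X ∖ U = {p13} — both open, so U is clopen.
  U = {p11, p12, p13}, X ∖ U = ∅ — both open, so U is clopen.
Nontrivial clopen(s) exist: e.g. {p13}. So (X, τ) is disconnected.
Compute connected components by grouping points that agree on all clopens:
  component: {p13}
  component: {p11, p12}


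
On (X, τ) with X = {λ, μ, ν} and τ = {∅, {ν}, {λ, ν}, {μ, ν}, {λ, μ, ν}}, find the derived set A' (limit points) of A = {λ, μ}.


A' = ∅

For each x ∈ X, list the open sets U ∈ τ with x ∈ U, then check whether U ∩ (A ∖ {x}) ≠ ∅ for every such U.
  x = λ: open {λ, ν} ∋ x has {λ, ν} ∩ (A ∖ {λ}) = ∅, so x is NOT a limit point.
  x = μ: open {μ, ν} ∋ x has {μ, ν} ∩ (A ∖ {μ}) = ∅, so x is NOT a limit point.
  x = ν: open {ν} ∋ x has {ν} ∩ (A ∖ {ν}) = ∅, so x is NOT a limit point.
Collecting: A' = ∅.


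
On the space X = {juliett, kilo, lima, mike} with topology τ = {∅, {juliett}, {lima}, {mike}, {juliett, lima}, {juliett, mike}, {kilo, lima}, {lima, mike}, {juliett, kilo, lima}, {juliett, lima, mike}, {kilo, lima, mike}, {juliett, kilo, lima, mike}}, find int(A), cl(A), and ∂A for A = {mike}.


int(A) = {mike}, cl(A) = {mike}, ∂A = ∅.

Closed sets in (X, τ) are complements of opens:
  closed(X, τ) = {∅, {juliett}, {kilo}, {mike}, {juliett, kilo}, {juliett, mike}, {kilo, lima}, {kilo, mike}, {juliett, kilo, lima}, {juliett, kilo, mike}, {kilo, lima, mike}, {juliett, kilo, lima, mike}}.
int(A) = ⋃ {U ∈ τ : U ⊆ A}. Opens contained in A: ∅, {mike}.
Taking the union of these: int(A) = {mike}.
cl(A) = ⋂ {C closed : A ⊆ C}. Closed sets containing A: {mike}, {juliett, mike}, {kilo, mike}, {juliett, kilo, mike}, {kilo, lima, mike}, {juliett, kilo, lima, mike}.
Intersecting these: cl(A) = {mike}.
∂A = cl(A) ∖ int(A) = {mike} ∖ {mike} = ∅.


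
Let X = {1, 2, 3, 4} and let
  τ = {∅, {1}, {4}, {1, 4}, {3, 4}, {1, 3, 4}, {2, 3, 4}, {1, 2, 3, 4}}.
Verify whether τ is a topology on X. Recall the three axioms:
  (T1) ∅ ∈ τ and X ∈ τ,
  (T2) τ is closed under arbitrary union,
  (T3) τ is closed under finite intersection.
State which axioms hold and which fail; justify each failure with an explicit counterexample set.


τ IS a topology on X.

Axiom (T1): ∅ ∈ τ? Yes; X ∈ τ? Yes.
Axiom (T2/T3): check pairwise unions and intersections of members of τ.
All pairwise intersections and unions checked — each lies in τ. Therefore τ satisfies (T1), (T2), (T3): it IS a topology on X.


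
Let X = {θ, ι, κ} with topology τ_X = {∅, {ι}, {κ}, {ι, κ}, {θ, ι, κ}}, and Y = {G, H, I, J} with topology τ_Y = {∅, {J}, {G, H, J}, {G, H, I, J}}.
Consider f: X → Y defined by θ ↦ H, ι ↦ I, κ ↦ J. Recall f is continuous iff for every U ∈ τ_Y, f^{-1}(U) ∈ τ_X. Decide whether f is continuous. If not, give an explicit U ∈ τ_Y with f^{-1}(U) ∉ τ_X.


f is NOT continuous.

Compute f^{-1}(U) for each U ∈ τ_Y:
  U = ∅: f^{-1}(U) = ∅ ∈ τ_X ✓.
  U = {J}: f^{-1}(U) = {κ} ∈ τ_X ✓.
  U = {G, H, J}: f^{-1}(U) = {θ, κ} ∉ τ_X ✗.
  U = {G, H, I, J}: f^{-1}(U) = {θ, ι, κ} ∈ τ_X ✓.
Found U = {G, H, J} with f^{-1}(U) = {θ, κ} not in τ_X. Therefore f is NOT continuous.


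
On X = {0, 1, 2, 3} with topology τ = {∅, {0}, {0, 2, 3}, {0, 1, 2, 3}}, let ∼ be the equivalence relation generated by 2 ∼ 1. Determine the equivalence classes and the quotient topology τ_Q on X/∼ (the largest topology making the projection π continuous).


X/∼ = {[0], [1=2], [3]}; |τ_Q| = 3.

Equivalence classes: [0], [1=2], [3].
Quotient map π: X → X/∼ sends 0 ↦ [0], 1 ↦ [1=2], 2 ↦ [1=2], 3 ↦ [3].
For each subset V ⊆ X/∼, compute π^{-1}(V) ⊆ X and check whether π^{-1}(V) ∈ τ. V is open in τ_Q iff π^{-1}(V) ∈ τ.
  V = {}: π^{-1}(V) = ∅ ∈ τ ✓.
  V = {[0]}: π^{-1}(V) = {0} ∈ τ ✓.
  V = {[1=2]}: π^{-1}(V) = {1, 2} ∉ τ ✗.
  V = {[0], [1=2]}: π^{-1}(V) = {0, 1, 2} ∉ τ ✗.
  V = {[3]}: π^{-1}(V) = {3} ∉ τ ✗.
  V = {[0], [3]}: π^{-1}(V) = {0, 3} ∉ τ ✗.
  V = {[1=2], [3]}: π^{-1}(V) = {1, 2, 3} ∉ τ ✗.
  V = {[0], [1=2], [3]}: π^{-1}(V) = {0, 1, 2, 3} ∈ τ ✓.
Open sets in the quotient: τ_Q = {{}, {[0]}, {[0], [1=2], [3]}} (3 elements).


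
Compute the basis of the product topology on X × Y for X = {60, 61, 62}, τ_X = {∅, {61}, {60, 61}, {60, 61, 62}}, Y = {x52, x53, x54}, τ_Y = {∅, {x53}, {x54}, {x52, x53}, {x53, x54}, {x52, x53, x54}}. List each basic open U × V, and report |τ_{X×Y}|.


Basis B = {∅ × ∅, {61} × {x53}, {61} × {x54}, {60, 61} × {x53}, {60, 61} × {x54}, {61} × {x52, x53}, {61} × {x53, x54}, {60, 61, 62} × {x53}, {60, 61, 62} × {x54}, {61} × {x52, x53, x54}, {60, 61} × {x52, x53}, {60, 61} × {x53, x54}, {60, 61} × {x52, x53, x54}, {60, 61, 62} × {x52, x53}, {60, 61, 62} × {x53, x54}, {60, 61, 62} × {x52, x53, x54}}; |τ_{X×Y}| = 40.

Enumerate products U × V with U ∈ τ_X, V ∈ τ_Y (deduplicated):
  ∅ × ∅ = {} (∅)
  {61} × {x53} = {(61,x53)}
  {61} × {x54} = {(61,x54)}
  {60, 61} × {x53} = {(60,x53), (61,x53)}
  {60, 61} × {x54} = {(60,x54), (61,x54)}
  {61} × {x52, x53} = {(61,x52), (61,x53)}
  {61} × {x53, x54} = {(61,x53), (61,x54)}
  {60, 61, 62} × {x53} = {(60,x53), (61,x53), (62,x53)}
  {60, 61, 62} × {x54} = {(60,x54), (61,x54), (62,x54)}
  {61} × {x52, x53, x54} = {(61,x52), (61,x53), (61,x54)}
  {60, 61} × {x52, x53} = {(60,x52), (60,x53), (61,x52), (61,x53)}
  {60, 61} × {x53, x54} = {(60,x53), (60,x54), (61,x53), (61,x54)}
  {60, 61} × {x52, x53, x54} = {(60,x52), (60,x53), (60,x54), (61,x52), (61,x53), (61,x54)}
  {60, 61, 62} × {x52, x53} = {(60,x52), (60,x53), (61,x52), (61,x53), (62,x52), (62,x53)}
  {60, 61, 62} × {x53, x54} = {(60,x53), (60,x54), (61,x53), (61,x54), (62,x53), (62,x54)}
  {60, 61, 62} × {x52, x53, x54} = {(60,x52), (60,x53), (60,x54), (61,x52), (61,x53), (61,x54), (62,x52), (62,x53), (62,x54)}
These 16 distinct sets form the basis B.
Close under arbitrary unions to get τ_{X×Y}; counting gives |τ_{X×Y}| = 40.


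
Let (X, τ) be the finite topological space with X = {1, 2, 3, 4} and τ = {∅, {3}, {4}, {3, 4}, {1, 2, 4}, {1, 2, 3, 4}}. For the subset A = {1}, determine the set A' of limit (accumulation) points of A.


A' = {2}

For each x ∈ X, list the open sets U ∈ τ with x ∈ U, then check whether U ∩ (A ∖ {x}) ≠ ∅ for every such U.
  x = 1: open {1, 2, 4} ∋ x has {1, 2, 4} ∩ (A ∖ {1}) = ∅, so x is NOT a limit point.
  x = 2: opens ∋ x are {1, 2, 4}, {1, 2, 3, 4}; each meets A ∖ {2}, so x IS a limit point.
  x = 3: open {3} ∋ x has {3} ∩ (A ∖ {3}) = ∅, so x is NOT a limit point.
  x = 4: open {4} ∋ x has {4} ∩ (A ∖ {4}) = ∅, so x is NOT a limit point.
Collecting: A' = {2}.


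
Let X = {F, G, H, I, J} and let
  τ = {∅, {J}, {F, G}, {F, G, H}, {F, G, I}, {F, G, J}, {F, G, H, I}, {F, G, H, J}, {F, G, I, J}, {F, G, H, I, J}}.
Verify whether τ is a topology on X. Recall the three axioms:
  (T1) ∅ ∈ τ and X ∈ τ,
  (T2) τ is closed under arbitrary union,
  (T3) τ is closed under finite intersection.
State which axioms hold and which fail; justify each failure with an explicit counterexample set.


τ IS a topology on X.

Axiom (T1): ∅ ∈ τ? Yes; X ∈ τ? Yes.
Axiom (T2/T3): check pairwise unions and intersections of members of τ.
All pairwise intersections and unions checked — each lies in τ. Therefore τ satisfies (T1), (T2), (T3): it IS a topology on X.


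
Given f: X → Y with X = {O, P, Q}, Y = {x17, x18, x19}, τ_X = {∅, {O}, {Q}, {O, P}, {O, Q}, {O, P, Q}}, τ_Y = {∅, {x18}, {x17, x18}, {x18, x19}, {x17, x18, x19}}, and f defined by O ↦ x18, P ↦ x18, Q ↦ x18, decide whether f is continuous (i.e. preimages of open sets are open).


f IS continuous.

Compute f^{-1}(U) for each U ∈ τ_Y:
  U = ∅: f^{-1}(U) = ∅ ∈ τ_X ✓.
  U = {x18}: f^{-1}(U) = {O, P, Q} ∈ τ_X ✓.
  U = {x17, x18}: f^{-1}(U) = {O, P, Q} ∈ τ_X ✓.
  U = {x18, x19}: f^{-1}(U) = {O, P, Q} ∈ τ_X ✓.
  U = {x17, x18, x19}: f^{-1}(U) = {O, P, Q} ∈ τ_X ✓.
Every preimage lies in τ_X, so f IS continuous.


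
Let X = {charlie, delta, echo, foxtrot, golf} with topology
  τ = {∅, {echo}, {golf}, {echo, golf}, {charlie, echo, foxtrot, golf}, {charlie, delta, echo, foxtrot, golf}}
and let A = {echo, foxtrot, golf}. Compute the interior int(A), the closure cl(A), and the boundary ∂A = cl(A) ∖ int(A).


int(A) = {echo, golf}, cl(A) = {charlie, delta, echo, foxtrot, golf}, ∂A = {charlie, delta, foxtrot}.

Closed sets in (X, τ) are complements of opens:
  closed(X, τ) = {∅, {delta}, {charlie, delta, foxtrot}, {charlie, delta, echo, foxtrot}, {charlie, delta, foxtrot, golf}, {charlie, delta, echo, foxtrot, golf}}.
int(A) = ⋃ {U ∈ τ : U ⊆ A}. Opens contained in A: ∅, {echo}, {golf}, {echo, golf}.
Taking the union of these: int(A) = {echo, golf}.
cl(A) = ⋂ {C closed : A ⊆ C}. Closed sets containing A: {charlie, delta, echo, foxtrot, golf}.
Intersecting these: cl(A) = {charlie, delta, echo, foxtrot, golf}.
∂A = cl(A) ∖ int(A) = {charlie, delta, echo, foxtrot, golf} ∖ {echo, golf} = {charlie, delta, foxtrot}.


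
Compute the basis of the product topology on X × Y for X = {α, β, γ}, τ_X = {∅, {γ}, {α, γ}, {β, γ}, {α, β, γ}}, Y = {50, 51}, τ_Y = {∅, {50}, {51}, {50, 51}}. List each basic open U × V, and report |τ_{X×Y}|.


Basis B = {∅ × ∅, {γ} × {50}, {γ} × {51}, {α, γ} × {50}, {α, γ} × {51}, {β, γ} × {50}, {β, γ} × {51}, {γ} × {50, 51}, {α, β, γ} × {50}, {α, β, γ} × {51}, {α, γ} × {50, 51}, {β, γ} × {50, 51}, {α, β, γ} × {50, 51}}; |τ_{X×Y}| = 25.

Enumerate products U × V with U ∈ τ_X, V ∈ τ_Y (deduplicated):
  ∅ × ∅ = {} (∅)
  {γ} × {50} = {(γ,50)}
  {γ} × {51} = {(γ,51)}
  {α, γ} × {50} = {(α,50), (γ,50)}
  {α, γ} × {51} = {(α,51), (γ,51)}
  {β, γ} × {50} = {(β,50), (γ,50)}
  {β, γ} × {51} = {(β,51), (γ,51)}
  {γ} × {50, 51} = {(γ,50), (γ,51)}
  {α, β, γ} × {50} = {(α,50), (β,50), (γ,50)}
  {α, β, γ} × {51} = {(α,51), (β,51), (γ,51)}
  {α, γ} × {50, 51} = {(α,50), (α,51), (γ,50), (γ,51)}
  {β, γ} × {50, 51} = {(β,50), (β,51), (γ,50), (γ,51)}
  {α, β, γ} × {50, 51} = {(α,50), (α,51), (β,50), (β,51), (γ,50), (γ,51)}
These 13 distinct sets form the basis B.
Close under arbitrary unions to get τ_{X×Y}; counting gives |τ_{X×Y}| = 25.


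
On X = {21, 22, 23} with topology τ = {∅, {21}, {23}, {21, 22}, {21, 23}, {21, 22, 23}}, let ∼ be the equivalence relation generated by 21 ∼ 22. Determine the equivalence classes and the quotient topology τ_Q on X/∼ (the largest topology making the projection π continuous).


X/∼ = {[21=22], [23]}; |τ_Q| = 4.

Equivalence classes: [21=22], [23].
Quotient map π: X → X/∼ sends 21 ↦ [21=22], 22 ↦ [21=22], 23 ↦ [23].
For each subset V ⊆ X/∼, compute π^{-1}(V) ⊆ X and check whether π^{-1}(V) ∈ τ. V is open in τ_Q iff π^{-1}(V) ∈ τ.
  V = {}: π^{-1}(V) = ∅ ∈ τ ✓.
  V = {[21=22]}: π^{-1}(V) = {21, 22} ∈ τ ✓.
  V = {[23]}: π^{-1}(V) = {23} ∈ τ ✓.
  V = {[21=22], [23]}: π^{-1}(V) = {21, 22, 23} ∈ τ ✓.
Open sets in the quotient: τ_Q = {{}, {[21=22]}, {[23]}, {[21=22], [23]}} (4 elements).


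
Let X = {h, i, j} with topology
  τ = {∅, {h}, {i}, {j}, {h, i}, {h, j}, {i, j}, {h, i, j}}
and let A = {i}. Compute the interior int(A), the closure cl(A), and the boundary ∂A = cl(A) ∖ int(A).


int(A) = {i}, cl(A) = {i}, ∂A = ∅.

Closed sets in (X, τ) are complements of opens:
  closed(X, τ) = {∅, {h}, {i}, {j}, {h, i}, {h, j}, {i, j}, {h, i, j}}.
int(A) = ⋃ {U ∈ τ : U ⊆ A}. Opens contained in A: ∅, {i}.
Taking the union of these: int(A) = {i}.
cl(A) = ⋂ {C closed : A ⊆ C}. Closed sets containing A: {i}, {h, i}, {i, j}, {h, i, j}.
Intersecting these: cl(A) = {i}.
∂A = cl(A) ∖ int(A) = {i} ∖ {i} = ∅.


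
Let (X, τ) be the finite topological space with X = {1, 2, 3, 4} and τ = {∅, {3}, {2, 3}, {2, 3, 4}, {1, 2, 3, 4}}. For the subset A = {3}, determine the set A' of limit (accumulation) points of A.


A' = {1, 2, 4}

For each x ∈ X, list the open sets U ∈ τ with x ∈ U, then check whether U ∩ (A ∖ {x}) ≠ ∅ for every such U.
  x = 1: opens ∋ x are {1, 2, 3, 4}; each meets A ∖ {1}, so x IS a limit point.
  x = 2: opens ∋ x are {2, 3}, {2, 3, 4}, {1, 2, 3, 4}; each meets A ∖ {2}, so x IS a limit point.
  x = 3: open {3} ∋ x has {3} ∩ (A ∖ {3}) = ∅, so x is NOT a limit point.
  x = 4: opens ∋ x are {2, 3, 4}, {1, 2, 3, 4}; each meets A ∖ {4}, so x IS a limit point.
Collecting: A' = {1, 2, 4}.


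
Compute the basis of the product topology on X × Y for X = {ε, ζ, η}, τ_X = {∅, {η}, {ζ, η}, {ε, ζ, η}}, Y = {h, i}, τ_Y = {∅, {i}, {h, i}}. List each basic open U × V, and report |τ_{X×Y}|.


Basis B = {∅ × ∅, {η} × {i}, {ζ, η} × {i}, {η} × {h, i}, {ε, ζ, η} × {i}, {ζ, η} × {h, i}, {ε, ζ, η} × {h, i}}; |τ_{X×Y}| = 10.

Enumerate products U × V with U ∈ τ_X, V ∈ τ_Y (deduplicated):
  ∅ × ∅ = {} (∅)
  {η} × {i} = {(η,i)}
  {ζ, η} × {i} = {(ζ,i), (η,i)}
  {η} × {h, i} = {(η,h), (η,i)}
  {ε, ζ, η} × {i} = {(ε,i), (ζ,i), (η,i)}
  {ζ, η} × {h, i} = {(ζ,h), (ζ,i), (η,h), (η,i)}
  {ε, ζ, η} × {h, i} = {(ε,h), (ε,i), (ζ,h), (ζ,i), (η,h), (η,i)}
These 7 distinct sets form the basis B.
Close under arbitrary unions to get τ_{X×Y}; counting gives |τ_{X×Y}| = 10.


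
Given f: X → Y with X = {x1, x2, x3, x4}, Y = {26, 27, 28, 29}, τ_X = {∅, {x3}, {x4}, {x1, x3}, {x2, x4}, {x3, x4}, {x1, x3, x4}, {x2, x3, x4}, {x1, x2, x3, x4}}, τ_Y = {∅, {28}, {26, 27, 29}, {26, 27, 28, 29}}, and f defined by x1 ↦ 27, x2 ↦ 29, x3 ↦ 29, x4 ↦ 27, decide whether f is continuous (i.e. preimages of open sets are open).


f IS continuous.

Compute f^{-1}(U) for each U ∈ τ_Y:
  U = ∅: f^{-1}(U) = ∅ ∈ τ_X ✓.
  U = {28}: f^{-1}(U) = ∅ ∈ τ_X ✓.
  U = {26, 27, 29}: f^{-1}(U) = {x1, x2, x3, x4} ∈ τ_X ✓.
  U = {26, 27, 28, 29}: f^{-1}(U) = {x1, x2, x3, x4} ∈ τ_X ✓.
Every preimage lies in τ_X, so f IS continuous.


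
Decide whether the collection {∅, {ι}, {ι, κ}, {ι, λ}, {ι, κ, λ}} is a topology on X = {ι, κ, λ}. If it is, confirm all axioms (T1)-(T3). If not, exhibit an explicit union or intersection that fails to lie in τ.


τ IS a topology on X.

Axiom (T1): ∅ ∈ τ? Yes; X ∈ τ? Yes.
Axiom (T2/T3): check pairwise unions and intersections of members of τ.
All pairwise intersections and unions checked — each lies in τ. Therefore τ satisfies (T1), (T2), (T3): it IS a topology on X.


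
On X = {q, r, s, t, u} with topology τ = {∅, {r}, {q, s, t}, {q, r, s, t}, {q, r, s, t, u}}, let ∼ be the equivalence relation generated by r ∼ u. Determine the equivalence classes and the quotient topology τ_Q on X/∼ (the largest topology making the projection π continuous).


X/∼ = {[q], [r=u], [s], [t]}; |τ_Q| = 3.

Equivalence classes: [q], [r=u], [s], [t].
Quotient map π: X → X/∼ sends q ↦ [q], r ↦ [r=u], s ↦ [s], t ↦ [t], u ↦ [r=u].
For each subset V ⊆ X/∼, compute π^{-1}(V) ⊆ X and check whether π^{-1}(V) ∈ τ. V is open in τ_Q iff π^{-1}(V) ∈ τ.
  V = {}: π^{-1}(V) = ∅ ∈ τ ✓.
  V = {[q]}: π^{-1}(V) = {q} ∉ τ ✗.
  V = {[r=u]}: π^{-1}(V) = {r, u} ∉ τ ✗.
  V = {[q], [r=u]}: π^{-1}(V) = {q, r, u} ∉ τ ✗.
  V = {[s]}: π^{-1}(V) = {s} ∉ τ ✗.
  V = {[q], [s]}: π^{-1}(V) = {q, s} ∉ τ ✗.
  V = {[r=u], [s]}: π^{-1}(V) = {r, s, u} ∉ τ ✗.
  V = {[q], [r=u], [s]}: π^{-1}(V) = {q, r, s, u} ∉ τ ✗.
  V = {[t]}: π^{-1}(V) = {t} ∉ τ ✗.
  V = {[q], [t]}: π^{-1}(V) = {q, t} ∉ τ ✗.
  V = {[r=u], [t]}: π^{-1}(V) = {r, t, u} ∉ τ ✗.
  V = {[q], [r=u], [t]}: π^{-1}(V) = {q, r, t, u} ∉ τ ✗.
  V = {[s], [t]}: π^{-1}(V) = {s, t} ∉ τ ✗.
  V = {[q], [s], [t]}: π^{-1}(V) = {q, s, t} ∈ τ ✓.
  V = {[r=u], [s], [t]}: π^{-1}(V) = {r, s, t, u} ∉ τ ✗.
  V = {[q], [r=u], [s], [t]}: π^{-1}(V) = {q, r, s, t, u} ∈ τ ✓.
Open sets in the quotient: τ_Q = {{}, {[q], [s], [t]}, {[q], [r=u], [s], [t]}} (3 elements).


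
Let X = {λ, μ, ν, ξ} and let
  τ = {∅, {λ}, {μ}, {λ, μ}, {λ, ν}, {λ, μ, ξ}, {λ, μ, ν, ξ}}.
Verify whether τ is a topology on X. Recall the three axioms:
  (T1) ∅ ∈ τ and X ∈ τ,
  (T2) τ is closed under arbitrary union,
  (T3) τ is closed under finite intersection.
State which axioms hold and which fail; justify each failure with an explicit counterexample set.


τ is NOT a topology on X.

Axiom (T1): ∅ ∈ τ? Yes; X ∈ τ? Yes.
Axiom (T2/T3): check pairwise unions and intersections of members of τ.
Counterexample for (T2): {μ} ∪ {λ, ν} = {λ, μ, ν} ∉ τ. Therefore τ is NOT a topology.


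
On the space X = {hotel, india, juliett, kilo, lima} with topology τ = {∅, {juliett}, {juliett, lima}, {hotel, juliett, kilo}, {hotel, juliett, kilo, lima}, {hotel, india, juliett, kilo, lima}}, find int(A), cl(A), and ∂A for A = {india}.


int(A) = ∅, cl(A) = {india}, ∂A = {india}.

Closed sets in (X, τ) are complements of opens:
  closed(X, τ) = {∅, {india}, {india, lima}, {hotel, india, kilo}, {hotel, india, kilo, lima}, {hotel, india, juliett, kilo, lima}}.
int(A) = ⋃ {U ∈ τ : U ⊆ A}. Opens contained in A: ∅.
Taking the union of these: int(A) = ∅.
cl(A) = ⋂ {C closed : A ⊆ C}. Closed sets containing A: {india}, {india, lima}, {hotel, india, kilo}, {hotel, india, kilo, lima}, {hotel, india, juliett, kilo, lima}.
Intersecting these: cl(A) = {india}.
∂A = cl(A) ∖ int(A) = {india} ∖ ∅ = {india}.


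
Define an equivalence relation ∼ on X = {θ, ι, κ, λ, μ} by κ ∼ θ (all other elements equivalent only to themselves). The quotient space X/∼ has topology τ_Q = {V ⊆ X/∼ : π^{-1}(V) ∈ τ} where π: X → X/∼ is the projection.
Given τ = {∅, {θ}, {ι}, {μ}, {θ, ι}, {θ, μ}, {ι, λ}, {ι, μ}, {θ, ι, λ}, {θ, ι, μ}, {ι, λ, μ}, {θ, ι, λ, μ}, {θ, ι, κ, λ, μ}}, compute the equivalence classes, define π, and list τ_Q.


X/∼ = {[θ=κ], [ι], [λ], [μ]}; |τ_Q| = 7.

Equivalence classes: [θ=κ], [ι], [λ], [μ].
Quotient map π: X → X/∼ sends θ ↦ [θ=κ], ι ↦ [ι], κ ↦ [θ=κ], λ ↦ [λ], μ ↦ [μ].
For each subset V ⊆ X/∼, compute π^{-1}(V) ⊆ X and check whether π^{-1}(V) ∈ τ. V is open in τ_Q iff π^{-1}(V) ∈ τ.
  V = {}: π^{-1}(V) = ∅ ∈ τ ✓.
  V = {[θ=κ]}: π^{-1}(V) = {θ, κ} ∉ τ ✗.
  V = {[ι]}: π^{-1}(V) = {ι} ∈ τ ✓.
  V = {[θ=κ], [ι]}: π^{-1}(V) = {θ, ι, κ} ∉ τ ✗.
  V = {[λ]}: π^{-1}(V) = {λ} ∉ τ ✗.
  V = {[θ=κ], [λ]}: π^{-1}(V) = {θ, κ, λ} ∉ τ ✗.
  V = {[ι], [λ]}: π^{-1}(V) = {ι, λ} ∈ τ ✓.
  V = {[θ=κ], [ι], [λ]}: π^{-1}(V) = {θ, ι, κ, λ} ∉ τ ✗.
  V = {[μ]}: π^{-1}(V) = {μ} ∈ τ ✓.
  V = {[θ=κ], [μ]}: π^{-1}(V) = {θ, κ, μ} ∉ τ ✗.
  V = {[ι], [μ]}: π^{-1}(V) = {ι, μ} ∈ τ ✓.
  V = {[θ=κ], [ι], [μ]}: π^{-1}(V) = {θ, ι, κ, μ} ∉ τ ✗.
  V = {[λ], [μ]}: π^{-1}(V) = {λ, μ} ∉ τ ✗.
  V = {[θ=κ], [λ], [μ]}: π^{-1}(V) = {θ, κ, λ, μ} ∉ τ ✗.
  V = {[ι], [λ], [μ]}: π^{-1}(V) = {ι, λ, μ} ∈ τ ✓.
  V = {[θ=κ], [ι], [λ], [μ]}: π^{-1}(V) = {θ, ι, κ, λ, μ} ∈ τ ✓.
Open sets in the quotient: τ_Q = {{}, {[ι]}, {[ι], [λ]}, {[μ]}, {[ι], [μ]}, {[ι], [λ], [μ]}, {[θ=κ], [ι], [λ], [μ]}} (7 elements).


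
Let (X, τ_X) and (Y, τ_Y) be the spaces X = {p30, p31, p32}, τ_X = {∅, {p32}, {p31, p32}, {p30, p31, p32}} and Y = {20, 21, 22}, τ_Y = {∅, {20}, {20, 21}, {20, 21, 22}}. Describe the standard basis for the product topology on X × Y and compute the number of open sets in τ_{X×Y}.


Basis B = {∅ × ∅, {p32} × {20}, {p31, p32} × {20}, {p32} × {20, 21}, {p30, p31, p32} × {20}, {p32} × {20, 21, 22}, {p31, p32} × {20, 21}, {p30, p31, p32} × {20, 21}, {p31, p32} × {20, 21, 22}, {p30, p31, p32} × {20, 21, 22}}; |τ_{X×Y}| = 20.

Enumerate products U × V with U ∈ τ_X, V ∈ τ_Y (deduplicated):
  ∅ × ∅ = {} (∅)
  {p32} × {20} = {(p32,20)}
  {p31, p32} × {20} = {(p31,20), (p32,20)}
  {p32} × {20, 21} = {(p32,20), (p32,21)}
  {p30, p31, p32} × {20} = {(p30,20), (p31,20), (p32,20)}
  {p32} × {20, 21, 22} = {(p32,20), (p32,21), (p32,22)}
  {p31, p32} × {20, 21} = {(p31,20), (p31,21), (p32,20), (p32,21)}
  {p30, p31, p32} × {20, 21} = {(p30,20), (p30,21), (p31,20), (p31,21), (p32,20), (p32,21)}
  {p31, p32} × {20, 21, 22} = {(p31,20), (p31,21), (p31,22), (p32,20), (p32,21), (p32,22)}
  {p30, p31, p32} × {20, 21, 22} = {(p30,20), (p30,21), (p30,22), (p31,20), (p31,21), (p31,22), (p32,20), (p32,21), (p32,22)}
These 10 distinct sets form the basis B.
Close under arbitrary unions to get τ_{X×Y}; counting gives |τ_{X×Y}| = 20.


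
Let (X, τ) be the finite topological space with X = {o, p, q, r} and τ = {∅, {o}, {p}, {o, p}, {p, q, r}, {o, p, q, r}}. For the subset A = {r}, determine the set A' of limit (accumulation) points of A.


A' = {q}

For each x ∈ X, list the open sets U ∈ τ with x ∈ U, then check whether U ∩ (A ∖ {x}) ≠ ∅ for every such U.
  x = o: open {o} ∋ x has {o} ∩ (A ∖ {o}) = ∅, so x is NOT a limit point.
  x = p: open {p} ∋ x has {p} ∩ (A ∖ {p}) = ∅, so x is NOT a limit point.
  x = q: opens ∋ x are {p, q, r}, {o, p, q, r}; each meets A ∖ {q}, so x IS a limit point.
  x = r: open {p, q, r} ∋ x has {p, q, r} ∩ (A ∖ {r}) = ∅, so x is NOT a limit point.
Collecting: A' = {q}.


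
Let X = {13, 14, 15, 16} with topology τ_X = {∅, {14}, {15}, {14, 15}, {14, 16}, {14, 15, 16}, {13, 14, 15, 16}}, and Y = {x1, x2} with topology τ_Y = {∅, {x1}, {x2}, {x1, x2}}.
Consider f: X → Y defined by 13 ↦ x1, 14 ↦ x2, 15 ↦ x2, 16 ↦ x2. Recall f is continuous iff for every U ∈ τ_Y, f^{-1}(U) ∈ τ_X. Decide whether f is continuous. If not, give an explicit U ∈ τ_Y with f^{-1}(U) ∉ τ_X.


f is NOT continuous.

Compute f^{-1}(U) for each U ∈ τ_Y:
  U = ∅: f^{-1}(U) = ∅ ∈ τ_X ✓.
  U = {x1}: f^{-1}(U) = {13} ∉ τ_X ✗.
  U = {x2}: f^{-1}(U) = {14, 15, 16} ∈ τ_X ✓.
  U = {x1, x2}: f^{-1}(U) = {13, 14, 15, 16} ∈ τ_X ✓.
Found U = {x1} with f^{-1}(U) = {13} not in τ_X. Therefore f is NOT continuous.


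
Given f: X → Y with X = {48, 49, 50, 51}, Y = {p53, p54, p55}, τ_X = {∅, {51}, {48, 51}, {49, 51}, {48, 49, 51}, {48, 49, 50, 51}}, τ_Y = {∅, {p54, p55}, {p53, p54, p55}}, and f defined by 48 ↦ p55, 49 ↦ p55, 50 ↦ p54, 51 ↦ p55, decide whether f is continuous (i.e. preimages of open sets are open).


f IS continuous.

Compute f^{-1}(U) for each U ∈ τ_Y:
  U = ∅: f^{-1}(U) = ∅ ∈ τ_X ✓.
  U = {p54, p55}: f^{-1}(U) = {48, 49, 50, 51} ∈ τ_X ✓.
  U = {p53, p54, p55}: f^{-1}(U) = {48, 49, 50, 51} ∈ τ_X ✓.
Every preimage lies in τ_X, so f IS continuous.


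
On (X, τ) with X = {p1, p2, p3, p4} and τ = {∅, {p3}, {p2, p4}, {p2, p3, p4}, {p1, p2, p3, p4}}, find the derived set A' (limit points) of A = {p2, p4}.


A' = {p1, p2, p4}

For each x ∈ X, list the open sets U ∈ τ with x ∈ U, then check whether U ∩ (A ∖ {x}) ≠ ∅ for every such U.
  x = p1: opens ∋ x are {p1, p2, p3, p4}; each meets A ∖ {p1}, so x IS a limit point.
  x = p2: opens ∋ x are {p2, p4}, {p2, p3, p4}, {p1, p2, p3, p4}; each meets A ∖ {p2}, so x IS a limit point.
  x = p3: open {p3} ∋ x has {p3} ∩ (A ∖ {p3}) = ∅, so x is NOT a limit point.
  x = p4: opens ∋ x are {p2, p4}, {p2, p3, p4}, {p1, p2, p3, p4}; each meets A ∖ {p4}, so x IS a limit point.
Collecting: A' = {p1, p2, p4}.
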